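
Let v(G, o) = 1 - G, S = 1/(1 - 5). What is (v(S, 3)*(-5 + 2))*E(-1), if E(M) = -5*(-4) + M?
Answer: -285/4 ≈ -71.250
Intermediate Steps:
E(M) = 20 + M
S = -1/4 (S = 1/(-4) = -1/4 ≈ -0.25000)
(v(S, 3)*(-5 + 2))*E(-1) = ((1 - 1*(-1/4))*(-5 + 2))*(20 - 1) = ((1 + 1/4)*(-3))*19 = ((5/4)*(-3))*19 = -15/4*19 = -285/4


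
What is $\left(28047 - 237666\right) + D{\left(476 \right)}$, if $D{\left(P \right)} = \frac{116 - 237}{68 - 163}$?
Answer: $- \frac{19913684}{95} \approx -2.0962 \cdot 10^{5}$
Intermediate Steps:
$D{\left(P \right)} = \frac{121}{95}$ ($D{\left(P \right)} = - \frac{121}{-95} = \left(-121\right) \left(- \frac{1}{95}\right) = \frac{121}{95}$)
$\left(28047 - 237666\right) + D{\left(476 \right)} = \left(28047 - 237666\right) + \frac{121}{95} = -209619 + \frac{121}{95} = - \frac{19913684}{95}$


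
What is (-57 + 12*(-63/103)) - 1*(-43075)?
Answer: 4430098/103 ≈ 43011.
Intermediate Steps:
(-57 + 12*(-63/103)) - 1*(-43075) = (-57 + 12*(-63*1/103)) + 43075 = (-57 + 12*(-63/103)) + 43075 = (-57 - 756/103) + 43075 = -6627/103 + 43075 = 4430098/103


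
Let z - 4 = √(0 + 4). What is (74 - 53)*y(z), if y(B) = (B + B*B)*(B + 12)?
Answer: 15876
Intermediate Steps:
z = 6 (z = 4 + √(0 + 4) = 4 + √4 = 4 + 2 = 6)
y(B) = (12 + B)*(B + B²) (y(B) = (B + B²)*(12 + B) = (12 + B)*(B + B²))
(74 - 53)*y(z) = (74 - 53)*(6*(12 + 6² + 13*6)) = 21*(6*(12 + 36 + 78)) = 21*(6*126) = 21*756 = 15876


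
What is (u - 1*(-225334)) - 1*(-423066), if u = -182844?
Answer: 465556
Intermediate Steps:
(u - 1*(-225334)) - 1*(-423066) = (-182844 - 1*(-225334)) - 1*(-423066) = (-182844 + 225334) + 423066 = 42490 + 423066 = 465556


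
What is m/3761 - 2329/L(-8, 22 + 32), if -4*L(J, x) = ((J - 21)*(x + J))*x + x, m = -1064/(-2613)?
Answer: -15246055990/117900433521 ≈ -0.12931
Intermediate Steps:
m = 1064/2613 (m = -1064*(-1/2613) = 1064/2613 ≈ 0.40719)
L(J, x) = -x/4 - x*(-21 + J)*(J + x)/4 (L(J, x) = -(((J - 21)*(x + J))*x + x)/4 = -(((-21 + J)*(J + x))*x + x)/4 = -(x*(-21 + J)*(J + x) + x)/4 = -(x + x*(-21 + J)*(J + x))/4 = -x/4 - x*(-21 + J)*(J + x)/4)
m/3761 - 2329/L(-8, 22 + 32) = (1064/2613)/3761 - 2329*4/((22 + 32)*(-1 - 1*(-8)² + 21*(-8) + 21*(22 + 32) - 1*(-8)*(22 + 32))) = (1064/2613)*(1/3761) - 2329*2/(27*(-1 - 1*64 - 168 + 21*54 - 1*(-8)*54)) = 1064/9827493 - 2329*2/(27*(-1 - 64 - 168 + 1134 + 432)) = 1064/9827493 - 2329/((¼)*54*1333) = 1064/9827493 - 2329/35991/2 = 1064/9827493 - 2329*2/35991 = 1064/9827493 - 4658/35991 = -15246055990/117900433521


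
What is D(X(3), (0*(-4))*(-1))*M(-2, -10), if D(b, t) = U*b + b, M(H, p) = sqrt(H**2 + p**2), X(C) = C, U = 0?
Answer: 6*sqrt(26) ≈ 30.594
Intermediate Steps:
D(b, t) = b (D(b, t) = 0*b + b = 0 + b = b)
D(X(3), (0*(-4))*(-1))*M(-2, -10) = 3*sqrt((-2)**2 + (-10)**2) = 3*sqrt(4 + 100) = 3*sqrt(104) = 3*(2*sqrt(26)) = 6*sqrt(26)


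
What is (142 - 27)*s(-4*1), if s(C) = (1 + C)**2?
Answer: 1035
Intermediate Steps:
(142 - 27)*s(-4*1) = (142 - 27)*(1 - 4*1)**2 = 115*(1 - 4)**2 = 115*(-3)**2 = 115*9 = 1035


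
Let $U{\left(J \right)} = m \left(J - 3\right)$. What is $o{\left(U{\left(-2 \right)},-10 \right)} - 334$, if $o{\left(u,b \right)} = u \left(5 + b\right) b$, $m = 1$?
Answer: $-584$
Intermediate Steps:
$U{\left(J \right)} = -3 + J$ ($U{\left(J \right)} = 1 \left(J - 3\right) = 1 \left(-3 + J\right) = -3 + J$)
$o{\left(u,b \right)} = b u \left(5 + b\right)$
$o{\left(U{\left(-2 \right)},-10 \right)} - 334 = - 10 \left(-3 - 2\right) \left(5 - 10\right) - 334 = \left(-10\right) \left(-5\right) \left(-5\right) - 334 = -250 - 334 = -584$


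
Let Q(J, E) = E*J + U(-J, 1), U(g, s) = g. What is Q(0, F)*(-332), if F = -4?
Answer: 0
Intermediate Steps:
Q(J, E) = -J + E*J (Q(J, E) = E*J - J = -J + E*J)
Q(0, F)*(-332) = (0*(-1 - 4))*(-332) = (0*(-5))*(-332) = 0*(-332) = 0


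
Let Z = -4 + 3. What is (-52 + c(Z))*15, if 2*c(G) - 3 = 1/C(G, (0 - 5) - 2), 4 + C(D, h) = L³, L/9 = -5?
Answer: -69030225/91129 ≈ -757.50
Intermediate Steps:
L = -45 (L = 9*(-5) = -45)
Z = -1
C(D, h) = -91129 (C(D, h) = -4 + (-45)³ = -4 - 91125 = -91129)
c(G) = 136693/91129 (c(G) = 3/2 + (½)/(-91129) = 3/2 + (½)*(-1/91129) = 3/2 - 1/182258 = 136693/91129)
(-52 + c(Z))*15 = (-52 + 136693/91129)*15 = -4602015/91129*15 = -69030225/91129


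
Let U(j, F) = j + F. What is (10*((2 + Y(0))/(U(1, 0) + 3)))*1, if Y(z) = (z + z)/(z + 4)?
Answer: 5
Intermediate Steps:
Y(z) = 2*z/(4 + z) (Y(z) = (2*z)/(4 + z) = 2*z/(4 + z))
U(j, F) = F + j
(10*((2 + Y(0))/(U(1, 0) + 3)))*1 = (10*((2 + 2*0/(4 + 0))/((0 + 1) + 3)))*1 = (10*((2 + 2*0/4)/(1 + 3)))*1 = (10*((2 + 2*0*(1/4))/4))*1 = (10*((2 + 0)*(1/4)))*1 = (10*(2*(1/4)))*1 = (10*(1/2))*1 = 5*1 = 5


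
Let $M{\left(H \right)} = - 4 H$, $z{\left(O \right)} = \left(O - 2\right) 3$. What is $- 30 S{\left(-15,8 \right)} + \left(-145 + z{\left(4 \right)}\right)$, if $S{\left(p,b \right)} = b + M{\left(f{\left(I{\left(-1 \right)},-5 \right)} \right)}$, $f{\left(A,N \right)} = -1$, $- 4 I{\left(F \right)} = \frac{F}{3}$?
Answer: $-499$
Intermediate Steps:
$I{\left(F \right)} = - \frac{F}{12}$ ($I{\left(F \right)} = - \frac{F \frac{1}{3}}{4} = - \frac{\frac{1}{3} F}{4} = - \frac{F}{12}$)
$z{\left(O \right)} = -6 + 3 O$ ($z{\left(O \right)} = \left(-2 + O\right) 3 = -6 + 3 O$)
$S{\left(p,b \right)} = 4 + b$ ($S{\left(p,b \right)} = b - -4 = b + 4 = 4 + b$)
$- 30 S{\left(-15,8 \right)} + \left(-145 + z{\left(4 \right)}\right) = - 30 \left(4 + 8\right) + \left(-145 + \left(-6 + 3 \cdot 4\right)\right) = \left(-30\right) 12 + \left(-145 + \left(-6 + 12\right)\right) = -360 + \left(-145 + 6\right) = -360 - 139 = -499$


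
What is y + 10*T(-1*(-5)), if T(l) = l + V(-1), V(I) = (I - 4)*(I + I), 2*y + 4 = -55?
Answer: 241/2 ≈ 120.50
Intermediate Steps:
y = -59/2 (y = -2 + (½)*(-55) = -2 - 55/2 = -59/2 ≈ -29.500)
V(I) = 2*I*(-4 + I) (V(I) = (-4 + I)*(2*I) = 2*I*(-4 + I))
T(l) = 10 + l (T(l) = l + 2*(-1)*(-4 - 1) = l + 2*(-1)*(-5) = l + 10 = 10 + l)
y + 10*T(-1*(-5)) = -59/2 + 10*(10 - 1*(-5)) = -59/2 + 10*(10 + 5) = -59/2 + 10*15 = -59/2 + 150 = 241/2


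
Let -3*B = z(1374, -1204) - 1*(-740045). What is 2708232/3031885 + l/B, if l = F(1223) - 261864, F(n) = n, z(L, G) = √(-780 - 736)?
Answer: 3237633357561417987/1660462160276904785 - 1563846*I*√379/547666603541 ≈ 1.9498 - 5.559e-5*I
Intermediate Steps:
z(L, G) = 2*I*√379 (z(L, G) = √(-1516) = 2*I*√379)
B = -740045/3 - 2*I*√379/3 (B = -(2*I*√379 - 1*(-740045))/3 = -(2*I*√379 + 740045)/3 = -(740045 + 2*I*√379)/3 = -740045/3 - 2*I*√379/3 ≈ -2.4668e+5 - 12.979*I)
l = -260641 (l = 1223 - 261864 = -260641)
2708232/3031885 + l/B = 2708232/3031885 - 260641/(-740045/3 - 2*I*√379/3)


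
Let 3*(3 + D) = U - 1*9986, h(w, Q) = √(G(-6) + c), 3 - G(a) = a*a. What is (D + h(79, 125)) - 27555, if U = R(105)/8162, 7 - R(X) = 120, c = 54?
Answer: -252097011/8162 + √21 ≈ -30882.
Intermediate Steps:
R(X) = -113 (R(X) = 7 - 1*120 = 7 - 120 = -113)
U = -113/8162 ≈ -0.013845
G(a) = 3 - a² (G(a) = 3 - a*a = 3 - a²)
h(w, Q) = √21 (h(w, Q) = √((3 - 1*(-6)²) + 54) = √((3 - 1*36) + 54) = √((3 - 36) + 54) = √(-33 + 54) = √21)
D = -27193101/8162 (D = -3 + (-113/8162 - 1*9986)/3 = -3 + (-113/8162 - 9986)/3 = -3 + (⅓)*(-81505845/8162) = -3 - 27168615/8162 = -27193101/8162 ≈ -3331.7)
(D + h(79, 125)) - 27555 = (-27193101/8162 + √21) - 27555 = -252097011/8162 + √21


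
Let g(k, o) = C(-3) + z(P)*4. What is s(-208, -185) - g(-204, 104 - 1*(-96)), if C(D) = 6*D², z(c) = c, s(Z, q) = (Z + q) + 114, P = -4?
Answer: -317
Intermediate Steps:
s(Z, q) = 114 + Z + q
g(k, o) = 38 (g(k, o) = 6*(-3)² - 4*4 = 6*9 - 16 = 54 - 16 = 38)
s(-208, -185) - g(-204, 104 - 1*(-96)) = (114 - 208 - 185) - 1*38 = -279 - 38 = -317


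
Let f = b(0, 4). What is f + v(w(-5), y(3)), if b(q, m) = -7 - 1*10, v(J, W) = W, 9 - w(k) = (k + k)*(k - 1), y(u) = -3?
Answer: -20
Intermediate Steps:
w(k) = 9 - 2*k*(-1 + k) (w(k) = 9 - (k + k)*(k - 1) = 9 - 2*k*(-1 + k))
b(q, m) = -17 (b(q, m) = -7 - 10 = -17)
f = -17
f + v(w(-5), y(3)) = -17 - 3 = -20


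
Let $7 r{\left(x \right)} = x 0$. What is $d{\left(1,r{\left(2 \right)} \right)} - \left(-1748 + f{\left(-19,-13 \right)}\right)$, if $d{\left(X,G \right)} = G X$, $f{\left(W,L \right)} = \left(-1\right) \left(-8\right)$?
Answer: $1740$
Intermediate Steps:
$f{\left(W,L \right)} = 8$
$r{\left(x \right)} = 0$ ($r{\left(x \right)} = \frac{x 0}{7} = \frac{1}{7} \cdot 0 = 0$)
$d{\left(1,r{\left(2 \right)} \right)} - \left(-1748 + f{\left(-19,-13 \right)}\right) = 0 \cdot 1 + \left(819 + \left(929 - 8\right)\right) = 0 + \left(819 + \left(929 - 8\right)\right) = 0 + \left(819 + 921\right) = 0 + 1740 = 1740$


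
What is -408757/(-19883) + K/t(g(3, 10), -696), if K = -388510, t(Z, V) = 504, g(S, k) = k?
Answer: -3759365401/5010516 ≈ -750.29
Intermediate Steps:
-408757/(-19883) + K/t(g(3, 10), -696) = -408757/(-19883) - 388510/504 = -408757*(-1/19883) - 388510*1/504 = 408757/19883 - 194255/252 = -3759365401/5010516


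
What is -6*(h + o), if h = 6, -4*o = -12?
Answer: -54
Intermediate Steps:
o = 3 (o = -¼*(-12) = 3)
-6*(h + o) = -6*(6 + 3) = -6*9 = -54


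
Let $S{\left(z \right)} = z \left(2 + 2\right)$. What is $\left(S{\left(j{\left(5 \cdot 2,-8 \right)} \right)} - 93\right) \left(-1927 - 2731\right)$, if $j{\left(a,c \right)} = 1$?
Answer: $414562$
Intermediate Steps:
$S{\left(z \right)} = 4 z$ ($S{\left(z \right)} = z 4 = 4 z$)
$\left(S{\left(j{\left(5 \cdot 2,-8 \right)} \right)} - 93\right) \left(-1927 - 2731\right) = \left(4 \cdot 1 - 93\right) \left(-1927 - 2731\right) = \left(4 - 93\right) \left(-4658\right) = \left(-89\right) \left(-4658\right) = 414562$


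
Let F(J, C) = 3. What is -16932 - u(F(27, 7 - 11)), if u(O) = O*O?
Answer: -16941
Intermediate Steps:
u(O) = O**2
-16932 - u(F(27, 7 - 11)) = -16932 - 1*3**2 = -16932 - 1*9 = -16932 - 9 = -16941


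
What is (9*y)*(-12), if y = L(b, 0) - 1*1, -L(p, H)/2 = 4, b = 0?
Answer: 972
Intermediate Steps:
L(p, H) = -8 (L(p, H) = -2*4 = -8)
y = -9 (y = -8 - 1*1 = -8 - 1 = -9)
(9*y)*(-12) = (9*(-9))*(-12) = -81*(-12) = 972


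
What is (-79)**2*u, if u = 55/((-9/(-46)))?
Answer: 15789730/9 ≈ 1.7544e+6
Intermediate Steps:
u = 2530/9 (u = 55/((-9*(-1/46))) = 55/(9/46) = 55*(46/9) = 2530/9 ≈ 281.11)
(-79)**2*u = (-79)**2*(2530/9) = 6241*(2530/9) = 15789730/9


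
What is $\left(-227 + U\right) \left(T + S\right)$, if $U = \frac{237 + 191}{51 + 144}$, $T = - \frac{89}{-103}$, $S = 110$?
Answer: $- \frac{500574703}{20085} \approx -24923.0$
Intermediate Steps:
$T = \frac{89}{103}$ ($T = \left(-89\right) \left(- \frac{1}{103}\right) = \frac{89}{103} \approx 0.86408$)
$U = \frac{428}{195} \approx 2.1949$
$\left(-227 + U\right) \left(T + S\right) = \left(-227 + \frac{428}{195}\right) \left(\frac{89}{103} + 110\right) = \left(- \frac{43837}{195}\right) \frac{11419}{103} = - \frac{500574703}{20085}$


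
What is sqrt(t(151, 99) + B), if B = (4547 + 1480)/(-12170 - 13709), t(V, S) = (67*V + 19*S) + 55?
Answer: 2*sqrt(41183729690)/3697 ≈ 109.79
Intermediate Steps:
t(V, S) = 55 + 19*S + 67*V (t(V, S) = (19*S + 67*V) + 55 = 55 + 19*S + 67*V)
B = -861/3697 (B = 6027/(-25879) = 6027*(-1/25879) = -861/3697 ≈ -0.23289)
sqrt(t(151, 99) + B) = sqrt((55 + 19*99 + 67*151) - 861/3697) = sqrt((55 + 1881 + 10117) - 861/3697) = sqrt(12053 - 861/3697) = sqrt(44559080/3697) = 2*sqrt(41183729690)/3697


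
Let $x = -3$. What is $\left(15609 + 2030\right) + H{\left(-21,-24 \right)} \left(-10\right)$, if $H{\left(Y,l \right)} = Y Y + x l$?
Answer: $12509$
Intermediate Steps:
$H{\left(Y,l \right)} = Y^{2} - 3 l$ ($H{\left(Y,l \right)} = Y Y - 3 l = Y^{2} - 3 l$)
$\left(15609 + 2030\right) + H{\left(-21,-24 \right)} \left(-10\right) = \left(15609 + 2030\right) + \left(\left(-21\right)^{2} - -72\right) \left(-10\right) = 17639 + \left(441 + 72\right) \left(-10\right) = 17639 + 513 \left(-10\right) = 17639 - 5130 = 12509$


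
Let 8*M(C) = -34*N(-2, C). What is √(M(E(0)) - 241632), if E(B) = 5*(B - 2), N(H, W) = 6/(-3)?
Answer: I*√966494/2 ≈ 491.55*I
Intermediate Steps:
N(H, W) = -2 (N(H, W) = 6*(-⅓) = -2)
E(B) = -10 + 5*B (E(B) = 5*(-2 + B) = -10 + 5*B)
M(C) = 17/2 (M(C) = (-34*(-2))/8 = (⅛)*68 = 17/2)
√(M(E(0)) - 241632) = √(17/2 - 241632) = √(-483247/2) = I*√966494/2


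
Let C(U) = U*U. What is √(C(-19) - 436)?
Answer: 5*I*√3 ≈ 8.6602*I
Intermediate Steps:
C(U) = U²
√(C(-19) - 436) = √((-19)² - 436) = √(361 - 436) = √(-75) = 5*I*√3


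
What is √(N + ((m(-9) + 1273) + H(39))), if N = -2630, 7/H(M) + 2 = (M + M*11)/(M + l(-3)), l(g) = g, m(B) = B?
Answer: I*√165209/11 ≈ 36.951*I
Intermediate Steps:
H(M) = 7/(-2 + 12*M/(-3 + M)) (H(M) = 7/(-2 + (M + M*11)/(M - 3)) = 7/(-2 + (M + 11*M)/(-3 + M)) = 7/(-2 + (12*M)/(-3 + M)) = 7/(-2 + 12*M/(-3 + M)))
√(N + ((m(-9) + 1273) + H(39))) = √(-2630 + ((-9 + 1273) + 7*(-3 + 39)/(2*(3 + 5*39)))) = √(-2630 + (1264 + (7/2)*36/(3 + 195))) = √(-2630 + (1264 + (7/2)*36/198)) = √(-2630 + (1264 + (7/2)*(1/198)*36)) = √(-2630 + (1264 + 7/11)) = √(-2630 + 13911/11) = √(-15019/11) = I*√165209/11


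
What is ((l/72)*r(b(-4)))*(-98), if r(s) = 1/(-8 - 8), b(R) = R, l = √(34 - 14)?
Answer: 49*√5/288 ≈ 0.38044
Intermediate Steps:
l = 2*√5 (l = √20 = 2*√5 ≈ 4.4721)
r(s) = -1/16 (r(s) = 1/(-16) = -1/16)
((l/72)*r(b(-4)))*(-98) = (((2*√5)/72)*(-1/16))*(-98) = (((2*√5)*(1/72))*(-1/16))*(-98) = ((√5/36)*(-1/16))*(-98) = -√5/576*(-98) = 49*√5/288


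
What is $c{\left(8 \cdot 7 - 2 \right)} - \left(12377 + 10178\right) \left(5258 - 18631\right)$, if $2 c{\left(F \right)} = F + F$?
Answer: $301628069$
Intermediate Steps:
$c{\left(F \right)} = F$ ($c{\left(F \right)} = \frac{F + F}{2} = \frac{2 F}{2} = F$)
$c{\left(8 \cdot 7 - 2 \right)} - \left(12377 + 10178\right) \left(5258 - 18631\right) = \left(8 \cdot 7 - 2\right) - \left(12377 + 10178\right) \left(5258 - 18631\right) = \left(56 - 2\right) - 22555 \left(-13373\right) = 54 - -301628015 = 54 + 301628015 = 301628069$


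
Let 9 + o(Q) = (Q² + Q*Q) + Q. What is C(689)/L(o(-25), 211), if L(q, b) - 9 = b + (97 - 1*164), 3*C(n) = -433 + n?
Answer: 256/459 ≈ 0.55773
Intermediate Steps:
C(n) = -433/3 + n/3 (C(n) = (-433 + n)/3 = -433/3 + n/3)
o(Q) = -9 + Q + 2*Q² (o(Q) = -9 + ((Q² + Q*Q) + Q) = -9 + ((Q² + Q²) + Q) = -9 + (2*Q² + Q) = -9 + (Q + 2*Q²) = -9 + Q + 2*Q²)
L(q, b) = -58 + b (L(q, b) = 9 + (b + (97 - 1*164)) = 9 + (b + (97 - 164)) = 9 + (b - 67) = 9 + (-67 + b) = -58 + b)
C(689)/L(o(-25), 211) = (-433/3 + (⅓)*689)/(-58 + 211) = (-433/3 + 689/3)/153 = (256/3)*(1/153) = 256/459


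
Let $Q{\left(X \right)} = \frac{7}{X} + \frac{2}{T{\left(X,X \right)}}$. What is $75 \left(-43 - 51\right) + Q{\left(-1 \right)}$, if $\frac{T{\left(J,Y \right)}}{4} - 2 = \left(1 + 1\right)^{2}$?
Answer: $- \frac{84683}{12} \approx -7056.9$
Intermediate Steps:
$T{\left(J,Y \right)} = 24$ ($T{\left(J,Y \right)} = 8 + 4 \left(1 + 1\right)^{2} = 8 + 4 \cdot 2^{2} = 8 + 4 \cdot 4 = 8 + 16 = 24$)
$Q{\left(X \right)} = \frac{1}{12} + \frac{7}{X}$ ($Q{\left(X \right)} = \frac{7}{X} + \frac{2}{24} = \frac{7}{X} + 2 \cdot \frac{1}{24} = \frac{7}{X} + \frac{1}{12} = \frac{1}{12} + \frac{7}{X}$)
$75 \left(-43 - 51\right) + Q{\left(-1 \right)} = 75 \left(-43 - 51\right) + \frac{84 - 1}{12 \left(-1\right)} = 75 \left(-94\right) + \frac{1}{12} \left(-1\right) 83 = -7050 - \frac{83}{12} = - \frac{84683}{12}$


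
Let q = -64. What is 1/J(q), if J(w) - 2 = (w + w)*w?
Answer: 1/8194 ≈ 0.00012204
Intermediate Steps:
J(w) = 2 + 2*w**2 (J(w) = 2 + (w + w)*w = 2 + (2*w)*w = 2 + 2*w**2)
1/J(q) = 1/(2 + 2*(-64)**2) = 1/(2 + 2*4096) = 1/(2 + 8192) = 1/8194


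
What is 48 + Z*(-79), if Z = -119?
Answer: 9449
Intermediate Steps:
48 + Z*(-79) = 48 - 119*(-79) = 48 + 9401 = 9449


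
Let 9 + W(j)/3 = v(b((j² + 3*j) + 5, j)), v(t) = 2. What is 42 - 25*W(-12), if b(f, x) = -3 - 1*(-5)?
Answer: 567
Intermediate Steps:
b(f, x) = 2 (b(f, x) = -3 + 5 = 2)
W(j) = -21 (W(j) = -27 + 3*2 = -27 + 6 = -21)
42 - 25*W(-12) = 42 - 25*(-21) = 42 + 525 = 567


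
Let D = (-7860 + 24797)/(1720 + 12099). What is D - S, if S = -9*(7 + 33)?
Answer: 4991777/13819 ≈ 361.23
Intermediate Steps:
D = 16937/13819 ≈ 1.2256
S = -360 (S = -9*40 = -360)
D - S = 16937/13819 - 1*(-360) = 16937/13819 + 360 = 4991777/13819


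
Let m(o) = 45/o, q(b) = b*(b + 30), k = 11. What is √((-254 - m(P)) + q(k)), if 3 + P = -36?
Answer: 4*√2093/13 ≈ 14.077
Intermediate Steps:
q(b) = b*(30 + b)
P = -39 (P = -3 - 36 = -39)
√((-254 - m(P)) + q(k)) = √((-254 - 45/(-39)) + 11*(30 + 11)) = √((-254 - 45*(-1)/39) + 11*41) = √((-254 - 1*(-15/13)) + 451) = √((-254 + 15/13) + 451) = √(-3287/13 + 451) = √(2576/13) = 4*√2093/13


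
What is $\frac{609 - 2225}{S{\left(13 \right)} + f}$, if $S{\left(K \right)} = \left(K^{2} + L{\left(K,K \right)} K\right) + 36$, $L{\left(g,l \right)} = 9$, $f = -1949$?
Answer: $\frac{1616}{1627} \approx 0.99324$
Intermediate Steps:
$S{\left(K \right)} = 36 + K^{2} + 9 K$ ($S{\left(K \right)} = \left(K^{2} + 9 K\right) + 36 = 36 + K^{2} + 9 K$)
$\frac{609 - 2225}{S{\left(13 \right)} + f} = \frac{609 - 2225}{\left(36 + 13^{2} + 9 \cdot 13\right) - 1949} = - \frac{1616}{\left(36 + 169 + 117\right) - 1949} = - \frac{1616}{322 - 1949} = - \frac{1616}{-1627} = \left(-1616\right) \left(- \frac{1}{1627}\right) = \frac{1616}{1627}$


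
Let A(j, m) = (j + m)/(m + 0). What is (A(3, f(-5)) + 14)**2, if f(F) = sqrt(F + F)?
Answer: 2241/10 - 9*I*sqrt(10) ≈ 224.1 - 28.461*I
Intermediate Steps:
f(F) = sqrt(2)*sqrt(F) (f(F) = sqrt(2*F) = sqrt(2)*sqrt(F))
A(j, m) = (j + m)/m
(A(3, f(-5)) + 14)**2 = ((3 + sqrt(2)*sqrt(-5))/((sqrt(2)*sqrt(-5))) + 14)**2 = ((3 + sqrt(2)*(I*sqrt(5)))/((sqrt(2)*(I*sqrt(5)))) + 14)**2 = ((3 + I*sqrt(10))/((I*sqrt(10))) + 14)**2 = ((-I*sqrt(10)/10)*(3 + I*sqrt(10)) + 14)**2 = (-I*sqrt(10)*(3 + I*sqrt(10))/10 + 14)**2 = (14 - I*sqrt(10)*(3 + I*sqrt(10))/10)**2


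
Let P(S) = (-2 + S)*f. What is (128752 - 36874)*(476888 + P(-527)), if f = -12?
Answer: 44398757208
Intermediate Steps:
P(S) = 24 - 12*S (P(S) = (-2 + S)*(-12) = 24 - 12*S)
(128752 - 36874)*(476888 + P(-527)) = (128752 - 36874)*(476888 + (24 - 12*(-527))) = 91878*(476888 + (24 + 6324)) = 91878*(476888 + 6348) = 91878*483236 = 44398757208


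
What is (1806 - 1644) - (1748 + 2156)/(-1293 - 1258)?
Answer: 417166/2551 ≈ 163.53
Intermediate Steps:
(1806 - 1644) - (1748 + 2156)/(-1293 - 1258) = 162 - 3904/(-2551) = 162 - 3904*(-1)/2551 = 162 - 1*(-3904/2551) = 162 + 3904/2551 = 417166/2551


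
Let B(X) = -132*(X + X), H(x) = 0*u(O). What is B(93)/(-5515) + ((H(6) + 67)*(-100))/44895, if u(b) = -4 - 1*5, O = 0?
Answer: 213062308/49519185 ≈ 4.3026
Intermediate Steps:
u(b) = -9 (u(b) = -4 - 5 = -9)
H(x) = 0 (H(x) = 0*(-9) = 0)
B(X) = -264*X
B(93)/(-5515) + ((H(6) + 67)*(-100))/44895 = -264*93/(-5515) + ((0 + 67)*(-100))/44895 = -24552*(-1/5515) + (67*(-100))*(1/44895) = 24552/5515 - 6700*1/44895 = 24552/5515 - 1340/8979 = 213062308/49519185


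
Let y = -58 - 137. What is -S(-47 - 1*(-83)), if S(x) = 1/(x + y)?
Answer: 1/159 ≈ 0.0062893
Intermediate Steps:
y = -195
S(x) = 1/(-195 + x) (S(x) = 1/(x - 195) = 1/(-195 + x))
-S(-47 - 1*(-83)) = -1/(-195 + (-47 - 1*(-83))) = -1/(-195 + (-47 + 83)) = -1/(-195 + 36) = -1/(-159) = -1*(-1/159) = 1/159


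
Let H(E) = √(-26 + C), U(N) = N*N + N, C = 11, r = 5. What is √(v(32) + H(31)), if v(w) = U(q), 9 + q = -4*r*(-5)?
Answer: √(8372 + I*√15) ≈ 91.499 + 0.0212*I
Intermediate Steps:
q = 91 (q = -9 - 4*5*(-5) = -9 - 20*(-5) = -9 + 100 = 91)
U(N) = N + N² (U(N) = N² + N = N + N²)
v(w) = 8372 (v(w) = 91*(1 + 91) = 91*92 = 8372)
H(E) = I*√15 (H(E) = √(-26 + 11) = √(-15) = I*√15)
√(v(32) + H(31)) = √(8372 + I*√15)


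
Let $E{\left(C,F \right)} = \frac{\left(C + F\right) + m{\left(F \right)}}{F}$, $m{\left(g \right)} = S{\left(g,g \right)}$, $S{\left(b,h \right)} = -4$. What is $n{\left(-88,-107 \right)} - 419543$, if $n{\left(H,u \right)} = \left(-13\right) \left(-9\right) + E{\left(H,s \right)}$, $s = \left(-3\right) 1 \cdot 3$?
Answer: $- \frac{3774733}{9} \approx -4.1942 \cdot 10^{5}$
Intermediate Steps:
$m{\left(g \right)} = -4$
$s = -9$ ($s = \left(-3\right) 3 = -9$)
$E{\left(C,F \right)} = \frac{-4 + C + F}{F}$ ($E{\left(C,F \right)} = \frac{\left(C + F\right) - 4}{F} = \frac{-4 + C + F}{F}$)
$n{\left(H,u \right)} = \frac{1066}{9} - \frac{H}{9}$ ($n{\left(H,u \right)} = \left(-13\right) \left(-9\right) + \frac{-4 + H - 9}{-9} = 117 - \frac{-13 + H}{9} = 117 - \left(- \frac{13}{9} + \frac{H}{9}\right) = \frac{1066}{9} - \frac{H}{9}$)
$n{\left(-88,-107 \right)} - 419543 = \left(\frac{1066}{9} - - \frac{88}{9}\right) - 419543 = \left(\frac{1066}{9} + \frac{88}{9}\right) - 419543 = \frac{1154}{9} - 419543 = - \frac{3774733}{9}$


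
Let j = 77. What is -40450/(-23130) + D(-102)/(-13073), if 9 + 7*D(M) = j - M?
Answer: 21751105/12450879 ≈ 1.7470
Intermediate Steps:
D(M) = 68/7 - M/7 (D(M) = -9/7 + (77 - M)/7 = -9/7 + (11 - M/7) = 68/7 - M/7)
-40450/(-23130) + D(-102)/(-13073) = -40450/(-23130) + (68/7 - 1/7*(-102))/(-13073) = -40450*(-1/23130) + (68/7 + 102/7)*(-1/13073) = 4045/2313 + (170/7)*(-1/13073) = 4045/2313 - 10/5383 = 21751105/12450879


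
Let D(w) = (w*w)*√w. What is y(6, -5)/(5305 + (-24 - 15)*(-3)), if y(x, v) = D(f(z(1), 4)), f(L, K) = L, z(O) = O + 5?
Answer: 18*√6/2711 ≈ 0.016264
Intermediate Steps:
z(O) = 5 + O
D(w) = w^(5/2) (D(w) = w²*√w = w^(5/2))
y(x, v) = 36*√6 (y(x, v) = (5 + 1)^(5/2) = 6^(5/2) = 36*√6)
y(6, -5)/(5305 + (-24 - 15)*(-3)) = (36*√6)/(5305 + (-24 - 15)*(-3)) = (36*√6)/(5305 - 39*(-3)) = (36*√6)/(5305 + 117) = (36*√6)/5422 = (36*√6)*(1/5422) = 18*√6/2711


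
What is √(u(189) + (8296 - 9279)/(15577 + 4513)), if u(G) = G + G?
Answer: √3113145170/2870 ≈ 19.441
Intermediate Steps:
u(G) = 2*G
√(u(189) + (8296 - 9279)/(15577 + 4513)) = √(2*189 + (8296 - 9279)/(15577 + 4513)) = √(378 - 983/20090) = √(7593037/20090) = √3113145170/2870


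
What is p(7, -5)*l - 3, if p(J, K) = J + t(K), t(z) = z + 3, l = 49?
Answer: 242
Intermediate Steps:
t(z) = 3 + z
p(J, K) = 3 + J + K (p(J, K) = J + (3 + K) = 3 + J + K)
p(7, -5)*l - 3 = (3 + 7 - 5)*49 - 3 = 5*49 - 3 = 245 - 3 = 242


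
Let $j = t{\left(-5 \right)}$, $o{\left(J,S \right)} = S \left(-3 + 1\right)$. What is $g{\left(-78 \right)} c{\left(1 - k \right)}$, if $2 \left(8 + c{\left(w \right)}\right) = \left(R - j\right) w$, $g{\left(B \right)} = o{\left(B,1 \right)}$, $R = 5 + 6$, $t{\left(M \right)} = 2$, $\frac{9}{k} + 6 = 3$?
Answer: $-20$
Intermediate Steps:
$o{\left(J,S \right)} = - 2 S$ ($o{\left(J,S \right)} = S \left(-2\right) = - 2 S$)
$k = -3$ ($k = \frac{9}{-6 + 3} = \frac{9}{-3} = 9 \left(- \frac{1}{3}\right) = -3$)
$j = 2$
$R = 11$
$g{\left(B \right)} = -2$ ($g{\left(B \right)} = \left(-2\right) 1 = -2$)
$c{\left(w \right)} = -8 + \frac{9 w}{2}$ ($c{\left(w \right)} = -8 + \frac{\left(11 - 2\right) w}{2} = -8 + \frac{9 w}{2}$)
$g{\left(-78 \right)} c{\left(1 - k \right)} = - 2 \left(-8 + \frac{9 \left(1 - -3\right)}{2}\right) = - 2 \left(-8 + \frac{9 \left(1 + 3\right)}{2}\right) = - 2 \left(-8 + \frac{9}{2} \cdot 4\right) = - 2 \left(-8 + 18\right) = \left(-2\right) 10 = -20$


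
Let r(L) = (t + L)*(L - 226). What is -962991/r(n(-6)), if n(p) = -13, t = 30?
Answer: 962991/4063 ≈ 237.01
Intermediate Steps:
r(L) = (-226 + L)*(30 + L) (r(L) = (30 + L)*(L - 226) = (30 + L)*(-226 + L) = (-226 + L)*(30 + L))
-962991/r(n(-6)) = -962991/(-6780 + (-13)² - 196*(-13)) = -962991/(-6780 + 169 + 2548) = -962991/(-4063) = -962991*(-1/4063) = 962991/4063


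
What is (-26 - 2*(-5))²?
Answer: 256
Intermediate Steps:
(-26 - 2*(-5))² = (-26 + 10)² = (-16)² = 256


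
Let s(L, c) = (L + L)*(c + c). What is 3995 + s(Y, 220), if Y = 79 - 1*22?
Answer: 54155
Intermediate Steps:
Y = 57 (Y = 79 - 22 = 57)
s(L, c) = 4*L*c (s(L, c) = (2*L)*(2*c) = 4*L*c)
3995 + s(Y, 220) = 3995 + 4*57*220 = 3995 + 50160 = 54155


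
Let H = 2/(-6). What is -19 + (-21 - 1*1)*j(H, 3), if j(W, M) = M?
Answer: -85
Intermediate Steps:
H = -1/3 (H = 2*(-1/6) = -1/3 ≈ -0.33333)
-19 + (-21 - 1*1)*j(H, 3) = -19 + (-21 - 1*1)*3 = -19 + (-21 - 1)*3 = -19 - 22*3 = -19 - 66 = -85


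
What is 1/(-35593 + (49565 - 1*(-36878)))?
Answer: 1/50850 ≈ 1.9666e-5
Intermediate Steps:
1/(-35593 + (49565 - 1*(-36878))) = 1/(-35593 + (49565 + 36878)) = 1/(-35593 + 86443) = 1/50850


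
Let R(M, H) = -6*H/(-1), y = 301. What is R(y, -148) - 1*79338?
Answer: -80226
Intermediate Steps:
R(M, H) = 6*H (R(M, H) = -6*H*(-1) = 6*H)
R(y, -148) - 1*79338 = 6*(-148) - 1*79338 = -888 - 79338 = -80226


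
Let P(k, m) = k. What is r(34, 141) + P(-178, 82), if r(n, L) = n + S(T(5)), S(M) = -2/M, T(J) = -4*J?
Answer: -1439/10 ≈ -143.90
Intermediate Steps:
r(n, L) = ⅒ + n (r(n, L) = n - 2/((-4*5)) = n - 2/(-20) = n - 2*(-1/20) = n + ⅒ = ⅒ + n)
r(34, 141) + P(-178, 82) = (⅒ + 34) - 178 = 341/10 - 178 = -1439/10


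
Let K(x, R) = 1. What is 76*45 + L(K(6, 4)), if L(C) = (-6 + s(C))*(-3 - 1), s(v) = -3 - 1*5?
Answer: 3476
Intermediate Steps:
s(v) = -8 (s(v) = -3 - 5 = -8)
L(C) = 56 (L(C) = (-6 - 8)*(-3 - 1) = -14*(-4) = 56)
76*45 + L(K(6, 4)) = 76*45 + 56 = 3420 + 56 = 3476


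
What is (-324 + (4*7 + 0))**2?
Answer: 87616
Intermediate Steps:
(-324 + (4*7 + 0))**2 = (-324 + (28 + 0))**2 = (-324 + 28)**2 = (-296)**2 = 87616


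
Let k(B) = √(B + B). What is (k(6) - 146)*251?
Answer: -36646 + 502*√3 ≈ -35777.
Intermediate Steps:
k(B) = √2*√B (k(B) = √(2*B) = √2*√B)
(k(6) - 146)*251 = (√2*√6 - 146)*251 = (2*√3 - 146)*251 = (-146 + 2*√3)*251 = -36646 + 502*√3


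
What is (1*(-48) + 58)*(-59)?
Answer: -590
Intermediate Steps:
(1*(-48) + 58)*(-59) = (-48 + 58)*(-59) = 10*(-59) = -590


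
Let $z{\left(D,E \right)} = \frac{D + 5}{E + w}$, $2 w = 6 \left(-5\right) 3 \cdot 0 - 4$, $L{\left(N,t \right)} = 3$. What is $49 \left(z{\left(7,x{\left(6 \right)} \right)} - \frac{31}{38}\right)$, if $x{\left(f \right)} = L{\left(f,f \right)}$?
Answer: $\frac{20825}{38} \approx 548.03$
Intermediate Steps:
$x{\left(f \right)} = 3$
$w = -2$ ($w = \frac{6 \left(-5\right) 3 \cdot 0 - 4}{2} = \frac{\left(-30\right) 3 \cdot 0 - 4}{2} = \frac{\left(-90\right) 0 - 4}{2} = \frac{0 - 4}{2} = \frac{1}{2} \left(-4\right) = -2$)
$z{\left(D,E \right)} = \frac{5 + D}{-2 + E}$ ($z{\left(D,E \right)} = \frac{D + 5}{E - 2} = \frac{5 + D}{-2 + E}$)
$49 \left(z{\left(7,x{\left(6 \right)} \right)} - \frac{31}{38}\right) = 49 \left(\frac{5 + 7}{-2 + 3} - \frac{31}{38}\right) = 49 \left(1^{-1} \cdot 12 - \frac{31}{38}\right) = 49 \left(1 \cdot 12 - \frac{31}{38}\right) = 49 \left(12 - \frac{31}{38}\right) = 49 \cdot \frac{425}{38} = \frac{20825}{38}$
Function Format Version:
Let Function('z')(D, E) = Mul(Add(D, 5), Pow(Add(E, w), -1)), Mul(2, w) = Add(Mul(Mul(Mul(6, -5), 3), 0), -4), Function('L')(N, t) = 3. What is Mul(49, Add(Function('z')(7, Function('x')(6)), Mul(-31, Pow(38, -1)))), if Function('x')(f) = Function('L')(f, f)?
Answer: Rational(20825, 38) ≈ 548.03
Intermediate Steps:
Function('x')(f) = 3
w = -2 (w = Mul(Rational(1, 2), Add(Mul(Mul(Mul(6, -5), 3), 0), -4)) = Mul(Rational(1, 2), Add(Mul(Mul(-30, 3), 0), -4)) = Mul(Rational(1, 2), Add(Mul(-90, 0), -4)) = Mul(Rational(1, 2), Add(0, -4)) = Mul(Rational(1, 2), -4) = -2)
Function('z')(D, E) = Mul(Pow(Add(-2, E), -1), Add(5, D)) (Function('z')(D, E) = Mul(Add(D, 5), Pow(Add(E, -2), -1)) = Mul(Add(5, D), Pow(Add(-2, E), -1)) = Mul(Pow(Add(-2, E), -1), Add(5, D)))
Mul(49, Add(Function('z')(7, Function('x')(6)), Mul(-31, Pow(38, -1)))) = Mul(49, Add(Mul(Pow(Add(-2, 3), -1), Add(5, 7)), Mul(-31, Pow(38, -1)))) = Mul(49, Add(Mul(Pow(1, -1), 12), Mul(-31, Rational(1, 38)))) = Mul(49, Add(Mul(1, 12), Rational(-31, 38))) = Mul(49, Add(12, Rational(-31, 38))) = Mul(49, Rational(425, 38)) = Rational(20825, 38)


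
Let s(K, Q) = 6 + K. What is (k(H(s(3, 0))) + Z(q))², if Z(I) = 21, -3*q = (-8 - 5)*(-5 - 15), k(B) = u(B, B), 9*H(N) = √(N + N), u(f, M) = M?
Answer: (63 + √2)²/9 ≈ 461.02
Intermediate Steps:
H(N) = √2*√N/9 (H(N) = √(N + N)/9 = √(2*N)/9 = (√2*√N)/9 = √2*√N/9)
k(B) = B
q = -260/3 (q = -(-8 - 5)*(-5 - 15)/3 = -(-13)*(-20)/3 = -⅓*260 = -260/3 ≈ -86.667)
(k(H(s(3, 0))) + Z(q))² = (√2*√(6 + 3)/9 + 21)² = (√2*√9/9 + 21)² = ((⅑)*√2*3 + 21)² = (√2/3 + 21)² = (21 + √2/3)²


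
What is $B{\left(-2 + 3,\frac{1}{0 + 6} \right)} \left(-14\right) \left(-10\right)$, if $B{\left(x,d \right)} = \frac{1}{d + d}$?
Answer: $420$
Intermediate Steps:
$B{\left(x,d \right)} = \frac{1}{2 d}$
$B{\left(-2 + 3,\frac{1}{0 + 6} \right)} \left(-14\right) \left(-10\right) = \frac{1}{2 \frac{1}{0 + 6}} \left(-14\right) \left(-10\right) = \frac{1}{2 \cdot \frac{1}{6}} \left(-14\right) \left(-10\right) = \frac{\frac{1}{\frac{1}{6}}}{2} \left(-14\right) \left(-10\right) = \frac{1}{2} \cdot 6 \left(-14\right) \left(-10\right) = 3 \left(-14\right) \left(-10\right) = \left(-42\right) \left(-10\right) = 420$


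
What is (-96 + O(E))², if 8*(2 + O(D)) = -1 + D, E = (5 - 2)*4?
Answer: 597529/64 ≈ 9336.4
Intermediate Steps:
E = 12 (E = 3*4 = 12)
O(D) = -17/8 + D/8 (O(D) = -2 + (-1 + D)/8 = -2 + (-⅛ + D/8) = -17/8 + D/8)
(-96 + O(E))² = (-96 + (-17/8 + (⅛)*12))² = (-96 + (-17/8 + 3/2))² = (-96 - 5/8)² = (-773/8)² = 597529/64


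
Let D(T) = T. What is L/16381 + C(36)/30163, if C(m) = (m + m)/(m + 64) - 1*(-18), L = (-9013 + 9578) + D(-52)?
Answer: 394506783/12352502575 ≈ 0.031937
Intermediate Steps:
L = 513 (L = (-9013 + 9578) - 52 = 565 - 52 = 513)
C(m) = 18 + 2*m/(64 + m) (C(m) = (2*m)/(64 + m) + 18 = 2*m/(64 + m) + 18 = 18 + 2*m/(64 + m))
L/16381 + C(36)/30163 = 513/16381 + (4*(288 + 5*36)/(64 + 36))/30163 = 513*(1/16381) + (4*(288 + 180)/100)*(1/30163) = 513/16381 + (4*(1/100)*468)*(1/30163) = 513/16381 + (468/25)*(1/30163) = 513/16381 + 468/754075 = 394506783/12352502575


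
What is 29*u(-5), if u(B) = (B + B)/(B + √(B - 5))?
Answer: 290/7 + 58*I*√10/7 ≈ 41.429 + 26.202*I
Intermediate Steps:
u(B) = 2*B/(B + √(-5 + B)) (u(B) = (2*B)/(B + √(-5 + B)) = 2*B/(B + √(-5 + B)))
29*u(-5) = 29*(2*(-5)/(-5 + √(-5 - 5))) = 29*(2*(-5)/(-5 + √(-10))) = 29*(2*(-5)/(-5 + I*√10)) = 29*(-10/(-5 + I*√10)) = -290/(-5 + I*√10)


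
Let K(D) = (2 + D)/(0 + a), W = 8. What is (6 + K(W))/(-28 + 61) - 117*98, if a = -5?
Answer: -378374/33 ≈ -11466.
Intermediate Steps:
K(D) = -⅖ - D/5 (K(D) = (2 + D)/(0 - 5) = (2 + D)/(-5) = (2 + D)*(-⅕) = -⅖ - D/5)
(6 + K(W))/(-28 + 61) - 117*98 = (6 + (-⅖ - ⅕*8))/(-28 + 61) - 117*98 = (6 + (-⅖ - 8/5))/33 - 11466 = (6 - 2)*(1/33) - 11466 = 4*(1/33) - 11466 = 4/33 - 11466 = -378374/33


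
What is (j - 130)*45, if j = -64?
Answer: -8730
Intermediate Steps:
(j - 130)*45 = (-64 - 130)*45 = -194*45 = -8730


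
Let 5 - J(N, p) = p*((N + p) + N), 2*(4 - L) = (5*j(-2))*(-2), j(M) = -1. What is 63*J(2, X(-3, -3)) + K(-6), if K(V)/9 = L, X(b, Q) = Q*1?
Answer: 495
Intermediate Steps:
X(b, Q) = Q
L = -1 (L = 4 - 5*(-1)*(-2)/2 = 4 - (-5)*(-2)/2 = 4 - ½*10 = 4 - 5 = -1)
J(N, p) = 5 - p*(p + 2*N) (J(N, p) = 5 - p*((N + p) + N) = 5 - p*(p + 2*N))
K(V) = -9 (K(V) = 9*(-1) = -9)
63*J(2, X(-3, -3)) + K(-6) = 63*(5 - 1*(-3)² - 2*2*(-3)) - 9 = 63*(5 - 1*9 + 12) - 9 = 63*(5 - 9 + 12) - 9 = 63*8 - 9 = 504 - 9 = 495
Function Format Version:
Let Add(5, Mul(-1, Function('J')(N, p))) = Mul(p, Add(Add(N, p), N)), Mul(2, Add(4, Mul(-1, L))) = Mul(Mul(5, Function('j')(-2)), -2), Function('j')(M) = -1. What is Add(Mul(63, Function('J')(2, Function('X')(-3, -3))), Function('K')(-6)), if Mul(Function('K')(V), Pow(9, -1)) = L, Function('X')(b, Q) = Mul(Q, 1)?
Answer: 495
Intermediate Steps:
Function('X')(b, Q) = Q
L = -1 (L = Add(4, Mul(Rational(-1, 2), Mul(Mul(5, -1), -2))) = Add(4, Mul(Rational(-1, 2), Mul(-5, -2))) = Add(4, Mul(Rational(-1, 2), 10)) = Add(4, -5) = -1)
Function('J')(N, p) = Add(5, Mul(-1, p, Add(p, Mul(2, N)))) (Function('J')(N, p) = Add(5, Mul(-1, Mul(p, Add(Add(N, p), N)))) = Add(5, Mul(-1, Mul(p, Add(p, Mul(2, N))))) = Add(5, Mul(-1, p, Add(p, Mul(2, N)))))
Function('K')(V) = -9 (Function('K')(V) = Mul(9, -1) = -9)
Add(Mul(63, Function('J')(2, Function('X')(-3, -3))), Function('K')(-6)) = Add(Mul(63, Add(5, Mul(-1, Pow(-3, 2)), Mul(-2, 2, -3))), -9) = Add(Mul(63, Add(5, Mul(-1, 9), 12)), -9) = Add(Mul(63, Add(5, -9, 12)), -9) = Add(Mul(63, 8), -9) = Add(504, -9) = 495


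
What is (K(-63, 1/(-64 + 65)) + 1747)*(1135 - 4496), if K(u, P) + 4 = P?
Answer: -5861584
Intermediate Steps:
K(u, P) = -4 + P
(K(-63, 1/(-64 + 65)) + 1747)*(1135 - 4496) = ((-4 + 1/(-64 + 65)) + 1747)*(1135 - 4496) = ((-4 + 1/1) + 1747)*(-3361) = ((-4 + 1) + 1747)*(-3361) = (-3 + 1747)*(-3361) = 1744*(-3361) = -5861584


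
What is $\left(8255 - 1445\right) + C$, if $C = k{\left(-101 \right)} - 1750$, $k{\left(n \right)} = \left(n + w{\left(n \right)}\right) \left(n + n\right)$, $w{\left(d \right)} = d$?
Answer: $45864$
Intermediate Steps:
$k{\left(n \right)} = 4 n^{2}$ ($k{\left(n \right)} = \left(n + n\right) \left(n + n\right) = 2 n 2 n = 4 n^{2}$)
$C = 39054$ ($C = 4 \left(-101\right)^{2} - 1750 = 4 \cdot 10201 - 1750 = 40804 - 1750 = 39054$)
$\left(8255 - 1445\right) + C = \left(8255 - 1445\right) + 39054 = 6810 + 39054 = 45864$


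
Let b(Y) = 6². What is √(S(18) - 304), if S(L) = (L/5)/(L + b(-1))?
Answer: I*√68385/15 ≈ 17.434*I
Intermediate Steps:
b(Y) = 36
S(L) = L/(5*(36 + L)) (S(L) = (L/5)/(L + 36) = (L*(⅕))/(36 + L) = (L/5)/(36 + L) = L/(5*(36 + L)))
√(S(18) - 304) = √((⅕)*18/(36 + 18) - 304) = √((⅕)*18/54 - 304) = √((⅕)*18*(1/54) - 304) = √(1/15 - 304) = √(-4559/15) = I*√68385/15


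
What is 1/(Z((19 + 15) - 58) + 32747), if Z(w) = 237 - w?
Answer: 1/33008 ≈ 3.0296e-5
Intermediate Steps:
1/(Z((19 + 15) - 58) + 32747) = 1/((237 - ((19 + 15) - 58)) + 32747) = 1/((237 - (34 - 58)) + 32747) = 1/((237 - 1*(-24)) + 32747) = 1/((237 + 24) + 32747) = 1/(261 + 32747) = 1/33008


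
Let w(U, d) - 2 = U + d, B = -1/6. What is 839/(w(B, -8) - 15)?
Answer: -5034/127 ≈ -39.638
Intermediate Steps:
B = -⅙ (B = -1*⅙ = -⅙ ≈ -0.16667)
w(U, d) = 2 + U + d (w(U, d) = 2 + (U + d) = 2 + U + d)
839/(w(B, -8) - 15) = 839/((2 - ⅙ - 8) - 15) = 839/(-37/6 - 15) = 839/(-127/6) = -6/127*839 = -5034/127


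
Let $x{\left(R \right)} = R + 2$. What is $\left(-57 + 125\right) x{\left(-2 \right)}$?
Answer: $0$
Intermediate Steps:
$x{\left(R \right)} = 2 + R$
$\left(-57 + 125\right) x{\left(-2 \right)} = \left(-57 + 125\right) \left(2 - 2\right) = 68 \cdot 0 = 0$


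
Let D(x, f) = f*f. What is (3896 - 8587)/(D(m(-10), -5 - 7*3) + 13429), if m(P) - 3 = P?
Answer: -4691/14105 ≈ -0.33258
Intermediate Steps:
m(P) = 3 + P
D(x, f) = f**2
(3896 - 8587)/(D(m(-10), -5 - 7*3) + 13429) = (3896 - 8587)/((-5 - 7*3)**2 + 13429) = -4691/((-5 - 21)**2 + 13429) = -4691/((-26)**2 + 13429) = -4691/(676 + 13429) = -4691/14105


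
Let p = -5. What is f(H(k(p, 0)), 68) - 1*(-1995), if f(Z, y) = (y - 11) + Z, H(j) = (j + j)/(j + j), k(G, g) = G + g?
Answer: 2053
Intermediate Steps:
H(j) = 1 (H(j) = (2*j)/((2*j)) = (2*j)*(1/(2*j)) = 1)
f(Z, y) = -11 + Z + y (f(Z, y) = (-11 + y) + Z = -11 + Z + y)
f(H(k(p, 0)), 68) - 1*(-1995) = (-11 + 1 + 68) - 1*(-1995) = 58 + 1995 = 2053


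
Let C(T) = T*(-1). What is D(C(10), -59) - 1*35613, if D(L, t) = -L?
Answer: -35603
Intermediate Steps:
C(T) = -T
D(C(10), -59) - 1*35613 = -(-1)*10 - 1*35613 = -1*(-10) - 35613 = 10 - 35613 = -35603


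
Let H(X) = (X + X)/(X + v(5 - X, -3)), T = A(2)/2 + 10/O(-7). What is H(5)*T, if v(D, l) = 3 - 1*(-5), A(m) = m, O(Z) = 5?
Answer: 30/13 ≈ 2.3077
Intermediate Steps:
T = 3 (T = 2/2 + 10/5 = 2*(½) + 10*(⅕) = 1 + 2 = 3)
v(D, l) = 8 (v(D, l) = 3 + 5 = 8)
H(X) = 2*X/(8 + X) (H(X) = (X + X)/(X + 8) = (2*X)/(8 + X) = 2*X/(8 + X))
H(5)*T = (2*5/(8 + 5))*3 = (2*5/13)*3 = (2*5*(1/13))*3 = (10/13)*3 = 30/13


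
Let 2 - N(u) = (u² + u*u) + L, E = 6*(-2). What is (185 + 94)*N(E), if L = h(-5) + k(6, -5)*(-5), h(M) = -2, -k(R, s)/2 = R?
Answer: -95976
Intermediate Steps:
k(R, s) = -2*R
E = -12
L = 58 (L = -2 - 2*6*(-5) = -2 - 12*(-5) = -2 + 60 = 58)
N(u) = -56 - 2*u² (N(u) = 2 - ((u² + u*u) + 58) = 2 - ((u² + u²) + 58) = 2 - (2*u² + 58) = 2 - (58 + 2*u²) = 2 + (-58 - 2*u²) = -56 - 2*u²)
(185 + 94)*N(E) = (185 + 94)*(-56 - 2*(-12)²) = 279*(-56 - 2*144) = 279*(-56 - 288) = 279*(-344) = -95976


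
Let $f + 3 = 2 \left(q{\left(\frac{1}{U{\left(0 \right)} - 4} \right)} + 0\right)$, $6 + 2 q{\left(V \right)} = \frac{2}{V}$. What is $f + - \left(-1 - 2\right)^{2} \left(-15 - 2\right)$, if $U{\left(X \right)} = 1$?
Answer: $138$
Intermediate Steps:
$q{\left(V \right)} = -3 + \frac{1}{V}$ ($q{\left(V \right)} = -3 + \frac{2 \frac{1}{V}}{2} = -3 + \frac{1}{V}$)
$f = -15$ ($f = -3 + 2 \left(\left(-3 + \frac{1}{\frac{1}{1 - 4}}\right) + 0\right) = -3 + 2 \left(\left(-3 + \frac{1}{\frac{1}{-3}}\right) + 0\right) = -3 + 2 \left(\left(-3 + \frac{1}{- \frac{1}{3}}\right) + 0\right) = -3 + 2 \left(\left(-3 - 3\right) + 0\right) = -3 + 2 \left(-6 + 0\right) = -3 + 2 \left(-6\right) = -3 - 12 = -15$)
$f + - \left(-1 - 2\right)^{2} \left(-15 - 2\right) = -15 + - \left(-1 - 2\right)^{2} \left(-15 - 2\right) = -15 + - \left(-3\right)^{2} \left(-17\right) = -15 + \left(-1\right) 9 \left(-17\right) = -15 - -153 = -15 + 153 = 138$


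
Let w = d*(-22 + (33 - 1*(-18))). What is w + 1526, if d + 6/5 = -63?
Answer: -1679/5 ≈ -335.80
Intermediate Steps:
d = -321/5 (d = -6/5 - 63 = -321/5 ≈ -64.200)
w = -9309/5 (w = -321*(-22 + (33 - 1*(-18)))/5 = -321*(-22 + (33 + 18))/5 = -321*(-22 + 51)/5 = -321/5*29 = -9309/5 ≈ -1861.8)
w + 1526 = -9309/5 + 1526 = -1679/5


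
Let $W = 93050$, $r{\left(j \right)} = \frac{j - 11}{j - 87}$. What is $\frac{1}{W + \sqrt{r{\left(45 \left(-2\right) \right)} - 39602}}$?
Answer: $\frac{16469850}{1532526551953} - \frac{i \sqrt{1240673181}}{1532526551953} \approx 1.0747 \cdot 10^{-5} - 2.2984 \cdot 10^{-8} i$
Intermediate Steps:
$r{\left(j \right)} = \frac{-11 + j}{-87 + j}$
$\frac{1}{W + \sqrt{r{\left(45 \left(-2\right) \right)} - 39602}} = \frac{1}{93050 + \sqrt{\frac{-11 + 45 \left(-2\right)}{-87 + 45 \left(-2\right)} - 39602}} = \frac{1}{93050 + \sqrt{\frac{-11 - 90}{-87 - 90} - 39602}} = \frac{1}{93050 + \sqrt{\frac{1}{-177} \left(-101\right) - 39602}} = \frac{1}{93050 + \sqrt{\left(- \frac{1}{177}\right) \left(-101\right) - 39602}} = \frac{1}{93050 + \sqrt{\frac{101}{177} - 39602}} = \frac{1}{93050 + \sqrt{- \frac{7009453}{177}}} = \frac{1}{93050 + \frac{i \sqrt{1240673181}}{177}}$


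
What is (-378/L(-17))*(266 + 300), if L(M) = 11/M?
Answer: 3637116/11 ≈ 3.3065e+5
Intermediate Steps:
(-378/L(-17))*(266 + 300) = (-378/(11/(-17)))*(266 + 300) = -378/(11*(-1/17))*566 = -378/(-11/17)*566 = -378*(-17/11)*566 = (6426/11)*566 = 3637116/11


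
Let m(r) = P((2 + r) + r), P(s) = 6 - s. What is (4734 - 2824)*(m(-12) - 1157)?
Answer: -2156390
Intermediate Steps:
m(r) = 4 - 2*r (m(r) = 6 - ((2 + r) + r) = 6 - (2 + 2*r) = 6 + (-2 - 2*r) = 4 - 2*r)
(4734 - 2824)*(m(-12) - 1157) = (4734 - 2824)*((4 - 2*(-12)) - 1157) = 1910*((4 + 24) - 1157) = 1910*(28 - 1157) = 1910*(-1129) = -2156390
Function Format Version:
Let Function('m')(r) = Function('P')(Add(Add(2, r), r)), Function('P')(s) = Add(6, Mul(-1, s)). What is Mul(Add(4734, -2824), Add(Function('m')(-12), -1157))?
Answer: -2156390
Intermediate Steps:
Function('m')(r) = Add(4, Mul(-2, r)) (Function('m')(r) = Add(6, Mul(-1, Add(Add(2, r), r))) = Add(6, Mul(-1, Add(2, Mul(2, r)))) = Add(6, Add(-2, Mul(-2, r))) = Add(4, Mul(-2, r)))
Mul(Add(4734, -2824), Add(Function('m')(-12), -1157)) = Mul(Add(4734, -2824), Add(Add(4, Mul(-2, -12)), -1157)) = Mul(1910, Add(Add(4, 24), -1157)) = Mul(1910, Add(28, -1157)) = Mul(1910, -1129) = -2156390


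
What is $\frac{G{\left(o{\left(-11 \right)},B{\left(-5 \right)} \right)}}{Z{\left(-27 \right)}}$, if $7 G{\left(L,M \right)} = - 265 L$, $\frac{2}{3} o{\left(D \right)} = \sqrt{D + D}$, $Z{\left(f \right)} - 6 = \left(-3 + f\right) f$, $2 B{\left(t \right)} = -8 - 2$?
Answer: $- \frac{265 i \sqrt{22}}{3808} \approx - 0.32641 i$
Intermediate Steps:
$B{\left(t \right)} = -5$ ($B{\left(t \right)} = \frac{-8 - 2}{2} = \frac{1}{2} \left(-10\right) = -5$)
$Z{\left(f \right)} = 6 + f \left(-3 + f\right)$ ($Z{\left(f \right)} = 6 + \left(-3 + f\right) f = 6 + f \left(-3 + f\right)$)
$o{\left(D \right)} = \frac{3 \sqrt{2} \sqrt{D}}{2}$ ($o{\left(D \right)} = \frac{3 \sqrt{D + D}}{2} = \frac{3 \sqrt{2 D}}{2} = \frac{3 \sqrt{2} \sqrt{D}}{2}$)
$G{\left(L,M \right)} = - \frac{265 L}{7}$ ($G{\left(L,M \right)} = \frac{\left(-265\right) L}{7} = - \frac{265 L}{7}$)
$\frac{G{\left(o{\left(-11 \right)},B{\left(-5 \right)} \right)}}{Z{\left(-27 \right)}} = \frac{\left(- \frac{265}{7}\right) \frac{3 \sqrt{2} \sqrt{-11}}{2}}{6 + \left(-27\right)^{2} - -81} = \frac{\left(- \frac{265}{7}\right) \frac{3 \sqrt{2} i \sqrt{11}}{2}}{6 + 729 + 81} = \frac{\left(- \frac{265}{7}\right) \frac{3 i \sqrt{22}}{2}}{816} = - \frac{795 i \sqrt{22}}{14} \cdot \frac{1}{816} = - \frac{265 i \sqrt{22}}{3808}$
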